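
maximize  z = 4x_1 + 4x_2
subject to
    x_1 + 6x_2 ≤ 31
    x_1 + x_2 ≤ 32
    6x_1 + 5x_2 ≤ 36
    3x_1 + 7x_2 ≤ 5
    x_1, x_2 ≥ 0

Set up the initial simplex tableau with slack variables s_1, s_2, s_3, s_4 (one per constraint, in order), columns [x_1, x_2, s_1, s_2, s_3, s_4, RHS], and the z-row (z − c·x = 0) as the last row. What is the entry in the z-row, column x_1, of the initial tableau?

-4

The z-row carries the negated objective coefficients: the x_1 entry is -4.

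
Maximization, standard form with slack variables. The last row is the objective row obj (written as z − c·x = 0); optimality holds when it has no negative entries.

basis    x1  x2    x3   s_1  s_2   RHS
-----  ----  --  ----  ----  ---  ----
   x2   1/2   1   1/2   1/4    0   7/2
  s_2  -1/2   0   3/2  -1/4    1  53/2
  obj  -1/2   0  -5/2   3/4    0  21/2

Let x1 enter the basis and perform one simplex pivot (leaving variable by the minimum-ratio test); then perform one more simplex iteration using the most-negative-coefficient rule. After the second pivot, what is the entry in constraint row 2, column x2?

Ratio test on column x1 — row 1: (7/2)/(1/2) = 7; row 2: entry -1/2 ≤ 0. Minimum is 7 at row 1 (x2 leaves); pivot element 1/2.
Divide row 1 by 1/2; eliminate column x1 from the other rows.
Second iteration: most negative obj-row entry is -2 in column x3, so x3 enters.
Ratio test on column x3 — row 1: 7/1 = 7; row 2: 30/2 = 15. Minimum is 7 at row 1 (x1 leaves); pivot element 1.
Divide row 1 by 1; eliminate column x3 from the other rows.
After both pivots, the entry at constraint row 2, column x2 is -3.

-3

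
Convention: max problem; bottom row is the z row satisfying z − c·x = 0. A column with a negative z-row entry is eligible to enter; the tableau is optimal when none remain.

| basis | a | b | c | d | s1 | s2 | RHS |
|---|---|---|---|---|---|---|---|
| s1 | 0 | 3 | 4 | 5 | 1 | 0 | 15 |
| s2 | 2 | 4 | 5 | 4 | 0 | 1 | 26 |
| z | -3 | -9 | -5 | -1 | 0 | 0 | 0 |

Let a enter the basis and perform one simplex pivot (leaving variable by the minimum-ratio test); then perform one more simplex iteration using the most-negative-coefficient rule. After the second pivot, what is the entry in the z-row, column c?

Ratio test on column a — row 1: entry 0 ≤ 0; row 2: 26/2 = 13. Minimum is 13 at row 2 (s2 leaves); pivot element 2.
Divide row 2 by 2; eliminate column a from the other rows.
Second iteration: most negative z-row entry is -3 in column b, so b enters.
Ratio test on column b — row 1: 15/3 = 5; row 2: 13/2 = 13/2. Minimum is 5 at row 1 (s1 leaves); pivot element 3.
Divide row 1 by 3; eliminate column b from the other rows.
After both pivots, the entry at the z-row, column c is 13/2.

13/2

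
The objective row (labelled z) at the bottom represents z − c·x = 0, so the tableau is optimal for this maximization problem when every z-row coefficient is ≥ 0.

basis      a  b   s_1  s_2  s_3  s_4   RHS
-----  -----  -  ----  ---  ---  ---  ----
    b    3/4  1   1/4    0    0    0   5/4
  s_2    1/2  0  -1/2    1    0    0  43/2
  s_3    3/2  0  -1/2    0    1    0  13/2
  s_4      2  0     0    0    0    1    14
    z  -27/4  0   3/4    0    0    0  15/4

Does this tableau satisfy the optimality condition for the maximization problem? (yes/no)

The z-row has a negative entry -27/4 in column a, so it is not optimal.

no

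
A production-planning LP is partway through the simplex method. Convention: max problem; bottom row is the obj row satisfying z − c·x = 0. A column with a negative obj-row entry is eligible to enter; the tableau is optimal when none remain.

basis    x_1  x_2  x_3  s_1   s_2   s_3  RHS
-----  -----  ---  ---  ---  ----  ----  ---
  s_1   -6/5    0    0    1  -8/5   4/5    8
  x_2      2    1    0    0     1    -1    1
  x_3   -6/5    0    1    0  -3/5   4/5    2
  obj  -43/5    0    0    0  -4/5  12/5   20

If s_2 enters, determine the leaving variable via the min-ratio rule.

Column s_2 entries and ratios — s_1: -8/5 ≤ 0, skip; x_2: 1/1 = 1; x_3: -3/5 ≤ 0, skip.
Smallest ratio is 1 in the row of x_2, so x_2 leaves.

x_2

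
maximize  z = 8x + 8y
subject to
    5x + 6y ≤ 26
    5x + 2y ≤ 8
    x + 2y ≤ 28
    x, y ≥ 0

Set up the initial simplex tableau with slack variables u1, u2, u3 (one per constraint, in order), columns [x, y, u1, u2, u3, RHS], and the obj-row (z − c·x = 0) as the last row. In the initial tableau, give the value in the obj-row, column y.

-8

The obj-row carries the negated objective coefficients: the y entry is -8.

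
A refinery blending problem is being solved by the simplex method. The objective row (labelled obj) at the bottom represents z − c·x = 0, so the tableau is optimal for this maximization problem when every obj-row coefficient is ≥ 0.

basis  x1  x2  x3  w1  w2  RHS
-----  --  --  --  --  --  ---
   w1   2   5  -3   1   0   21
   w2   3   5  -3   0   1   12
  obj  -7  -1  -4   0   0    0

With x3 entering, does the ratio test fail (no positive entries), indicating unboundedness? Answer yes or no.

yes

Every constraint-row entry in column x3 is ≤ 0, so increasing x3 is unbounded.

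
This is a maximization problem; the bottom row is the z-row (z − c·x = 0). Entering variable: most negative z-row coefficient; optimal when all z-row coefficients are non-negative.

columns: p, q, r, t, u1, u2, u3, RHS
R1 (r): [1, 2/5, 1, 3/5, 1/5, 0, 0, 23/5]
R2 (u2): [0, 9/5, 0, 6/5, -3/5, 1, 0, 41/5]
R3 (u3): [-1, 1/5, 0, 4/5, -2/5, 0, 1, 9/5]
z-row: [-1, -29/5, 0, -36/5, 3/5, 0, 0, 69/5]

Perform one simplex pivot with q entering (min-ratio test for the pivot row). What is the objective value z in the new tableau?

Ratio test on column q — row 1: (23/5)/(2/5) = 23/2; row 2: (41/5)/(9/5) = 41/9; row 3: (9/5)/(1/5) = 9. Minimum is 41/9 at row 2 (u2 leaves); pivot element 9/5.
Pivot on row 2; the z-row RHS becomes 69/5 − (-29/5)·(41/9) = 362/9.

362/9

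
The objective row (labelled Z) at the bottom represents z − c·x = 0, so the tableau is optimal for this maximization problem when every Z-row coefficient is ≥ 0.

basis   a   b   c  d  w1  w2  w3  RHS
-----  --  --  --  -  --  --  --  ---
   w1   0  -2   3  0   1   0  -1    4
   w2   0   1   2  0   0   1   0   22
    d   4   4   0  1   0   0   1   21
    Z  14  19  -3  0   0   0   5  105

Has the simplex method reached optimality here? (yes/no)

no

The Z-row has a negative entry -3 in column c, so it is not optimal.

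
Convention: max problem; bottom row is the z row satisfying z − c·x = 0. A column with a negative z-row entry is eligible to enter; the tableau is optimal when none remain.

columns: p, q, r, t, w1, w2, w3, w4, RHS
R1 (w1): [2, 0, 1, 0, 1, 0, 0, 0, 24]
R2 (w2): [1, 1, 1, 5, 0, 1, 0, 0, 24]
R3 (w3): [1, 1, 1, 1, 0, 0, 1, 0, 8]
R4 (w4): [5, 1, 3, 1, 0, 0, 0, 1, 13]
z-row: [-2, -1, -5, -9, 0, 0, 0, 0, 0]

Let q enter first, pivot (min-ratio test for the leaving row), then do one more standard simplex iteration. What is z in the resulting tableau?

40

Ratio test on column q — row 1: entry 0 ≤ 0; row 2: 24/1 = 24; row 3: 8/1 = 8; row 4: 13/1 = 13. Minimum is 8 at row 3 (w3 leaves); pivot element 1.
Pivot on row 3; the z-row RHS becomes 0 − (-1)·8 = 8.
Next entering variable (most negative z-row entry -8): t.
Ratio test on column t — row 1: entry 0 ≤ 0; row 2: 16/4 = 4; row 3: 8/1 = 8; row 4: entry 0 ≤ 0. Minimum is 4 at row 2 (w2 leaves); pivot element 4.
After the second pivot the z-row RHS is 8 − (-8)·4 = 40.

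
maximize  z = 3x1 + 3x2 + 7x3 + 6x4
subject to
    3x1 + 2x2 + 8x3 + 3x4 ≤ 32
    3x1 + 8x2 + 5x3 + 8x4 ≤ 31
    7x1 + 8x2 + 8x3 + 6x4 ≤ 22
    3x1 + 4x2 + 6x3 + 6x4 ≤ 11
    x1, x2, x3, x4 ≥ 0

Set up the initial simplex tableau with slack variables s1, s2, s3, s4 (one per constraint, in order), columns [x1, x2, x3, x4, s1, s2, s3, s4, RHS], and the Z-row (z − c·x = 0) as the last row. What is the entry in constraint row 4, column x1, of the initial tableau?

3

Constraint 4 has coefficient 3 on x1.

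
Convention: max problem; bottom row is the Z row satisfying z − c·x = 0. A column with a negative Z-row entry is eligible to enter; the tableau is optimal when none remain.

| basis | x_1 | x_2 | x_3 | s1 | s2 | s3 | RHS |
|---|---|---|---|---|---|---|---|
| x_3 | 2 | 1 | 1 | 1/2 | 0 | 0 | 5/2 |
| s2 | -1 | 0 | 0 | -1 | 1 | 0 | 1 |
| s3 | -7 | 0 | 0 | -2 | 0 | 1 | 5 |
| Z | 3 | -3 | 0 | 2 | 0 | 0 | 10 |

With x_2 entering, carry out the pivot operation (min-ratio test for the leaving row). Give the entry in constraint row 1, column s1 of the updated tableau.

Ratio test on column x_2 — row 1: (5/2)/1 = 5/2; row 2: entry 0 ≤ 0; row 3: entry 0 ≤ 0. Minimum is 5/2 at row 1 (x_3 leaves); pivot element 1.
Divide row 1 by 1; eliminate column x_2 from the other rows.
In the new row 1, the s1 entry is the old entry divided by the pivot: (1/2)/1 = 1/2.

1/2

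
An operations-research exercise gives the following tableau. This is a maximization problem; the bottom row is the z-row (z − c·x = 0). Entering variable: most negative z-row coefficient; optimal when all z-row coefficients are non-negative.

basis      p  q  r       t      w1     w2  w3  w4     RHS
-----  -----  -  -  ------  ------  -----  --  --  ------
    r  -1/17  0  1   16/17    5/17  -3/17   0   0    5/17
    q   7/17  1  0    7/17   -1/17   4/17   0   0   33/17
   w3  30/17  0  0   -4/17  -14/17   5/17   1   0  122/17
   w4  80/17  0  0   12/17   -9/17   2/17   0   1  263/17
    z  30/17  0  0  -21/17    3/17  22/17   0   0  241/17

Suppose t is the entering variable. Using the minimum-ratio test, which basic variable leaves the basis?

Column t entries and ratios — r: (5/17)/(16/17) = 5/16; q: (33/17)/(7/17) = 33/7; w3: -4/17 ≤ 0, skip; w4: (263/17)/(12/17) = 263/12.
Smallest ratio is 5/16 in the row of r, so r leaves.

r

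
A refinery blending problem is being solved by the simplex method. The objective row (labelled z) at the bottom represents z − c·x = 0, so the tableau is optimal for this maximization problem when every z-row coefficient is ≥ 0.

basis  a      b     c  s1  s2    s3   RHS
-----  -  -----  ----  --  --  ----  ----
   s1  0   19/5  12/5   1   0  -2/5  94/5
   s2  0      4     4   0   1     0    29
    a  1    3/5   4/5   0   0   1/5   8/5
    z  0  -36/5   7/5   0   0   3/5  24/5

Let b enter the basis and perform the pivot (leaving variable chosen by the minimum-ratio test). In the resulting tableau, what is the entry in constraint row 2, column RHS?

55/3

Ratio test on column b — row 1: (94/5)/(19/5) = 94/19; row 2: 29/4 = 29/4; row 3: (8/5)/(3/5) = 8/3. Minimum is 8/3 at row 3 (a leaves); pivot element 3/5.
Divide row 3 by 3/5; eliminate column b from the other rows.
Row 2 update in column RHS: 29 − 4·(8/3) = 55/3.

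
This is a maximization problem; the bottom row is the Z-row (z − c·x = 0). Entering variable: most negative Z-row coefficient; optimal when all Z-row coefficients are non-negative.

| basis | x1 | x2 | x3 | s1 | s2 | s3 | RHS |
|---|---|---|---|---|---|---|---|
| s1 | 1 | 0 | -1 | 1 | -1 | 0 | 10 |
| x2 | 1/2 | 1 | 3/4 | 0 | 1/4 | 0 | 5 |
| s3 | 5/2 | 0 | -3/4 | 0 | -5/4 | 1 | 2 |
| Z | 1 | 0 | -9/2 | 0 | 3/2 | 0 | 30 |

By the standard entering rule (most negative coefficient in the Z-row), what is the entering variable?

Negative Z-row entries: x3: -9/2.
The most negative is -9/2 in column x3, so x3 enters.

x3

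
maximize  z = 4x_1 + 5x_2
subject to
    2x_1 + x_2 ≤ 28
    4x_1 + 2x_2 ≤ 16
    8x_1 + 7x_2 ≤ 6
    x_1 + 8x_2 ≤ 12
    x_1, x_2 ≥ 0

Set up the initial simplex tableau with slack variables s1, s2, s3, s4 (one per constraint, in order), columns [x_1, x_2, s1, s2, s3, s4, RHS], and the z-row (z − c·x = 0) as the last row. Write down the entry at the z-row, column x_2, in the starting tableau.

-5

The z-row carries the negated objective coefficients: the x_2 entry is -5.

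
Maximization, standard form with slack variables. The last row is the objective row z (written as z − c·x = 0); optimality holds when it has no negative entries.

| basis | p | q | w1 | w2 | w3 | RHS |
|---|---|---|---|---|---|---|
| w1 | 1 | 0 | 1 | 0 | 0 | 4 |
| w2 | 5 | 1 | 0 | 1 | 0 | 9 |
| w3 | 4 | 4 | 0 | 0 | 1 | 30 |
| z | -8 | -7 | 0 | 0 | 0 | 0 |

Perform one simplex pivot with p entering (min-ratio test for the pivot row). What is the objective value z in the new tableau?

72/5

Ratio test on column p — row 1: 4/1 = 4; row 2: 9/5 = 9/5; row 3: 30/4 = 15/2. Minimum is 9/5 at row 2 (w2 leaves); pivot element 5.
Pivot on row 2; the z-row RHS becomes 0 − (-8)·(9/5) = 72/5.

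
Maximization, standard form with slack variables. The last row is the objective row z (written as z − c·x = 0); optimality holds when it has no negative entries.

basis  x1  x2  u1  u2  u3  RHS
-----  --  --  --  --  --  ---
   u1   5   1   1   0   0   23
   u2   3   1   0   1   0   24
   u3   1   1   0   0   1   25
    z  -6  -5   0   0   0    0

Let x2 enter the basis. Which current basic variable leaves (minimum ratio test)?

u1

Column x2 entries and ratios — u1: 23/1 = 23; u2: 24/1 = 24; u3: 25/1 = 25.
Smallest ratio is 23 in the row of u1, so u1 leaves.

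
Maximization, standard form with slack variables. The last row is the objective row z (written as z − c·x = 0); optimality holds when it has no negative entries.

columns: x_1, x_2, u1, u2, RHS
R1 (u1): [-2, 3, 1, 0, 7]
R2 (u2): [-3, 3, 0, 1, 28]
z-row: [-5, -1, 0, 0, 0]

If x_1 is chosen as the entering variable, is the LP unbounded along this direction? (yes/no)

Every constraint-row entry in column x_1 is ≤ 0, so increasing x_1 is unbounded.

yes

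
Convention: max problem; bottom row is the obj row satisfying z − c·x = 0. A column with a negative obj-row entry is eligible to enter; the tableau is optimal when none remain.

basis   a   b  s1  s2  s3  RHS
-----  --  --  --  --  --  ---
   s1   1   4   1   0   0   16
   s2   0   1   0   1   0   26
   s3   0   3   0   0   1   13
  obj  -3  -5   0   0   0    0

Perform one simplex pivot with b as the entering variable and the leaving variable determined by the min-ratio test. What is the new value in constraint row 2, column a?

Ratio test on column b — row 1: 16/4 = 4; row 2: 26/1 = 26; row 3: 13/3 = 13/3. Minimum is 4 at row 1 (s1 leaves); pivot element 4.
Divide row 1 by 4; eliminate column b from the other rows.
Row 2 update in column a: 0 − 1·(1/4) = -1/4.

-1/4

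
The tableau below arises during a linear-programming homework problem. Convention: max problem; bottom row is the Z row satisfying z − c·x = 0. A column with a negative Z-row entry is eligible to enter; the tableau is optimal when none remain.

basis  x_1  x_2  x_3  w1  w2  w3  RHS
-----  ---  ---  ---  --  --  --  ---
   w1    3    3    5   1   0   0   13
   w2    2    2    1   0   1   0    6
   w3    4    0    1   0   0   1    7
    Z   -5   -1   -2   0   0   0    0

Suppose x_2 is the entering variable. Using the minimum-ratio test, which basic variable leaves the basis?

Column x_2 entries and ratios — w1: 13/3 = 13/3; w2: 6/2 = 3; w3: 0 ≤ 0, skip.
Smallest ratio is 3 in the row of w2, so w2 leaves.

w2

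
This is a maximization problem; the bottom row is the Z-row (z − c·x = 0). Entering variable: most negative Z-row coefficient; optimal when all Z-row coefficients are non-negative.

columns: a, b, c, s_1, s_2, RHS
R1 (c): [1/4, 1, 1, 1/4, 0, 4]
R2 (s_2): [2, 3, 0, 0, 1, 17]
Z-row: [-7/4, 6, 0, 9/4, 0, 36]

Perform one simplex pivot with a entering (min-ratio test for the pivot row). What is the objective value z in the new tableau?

Ratio test on column a — row 1: 4/(1/4) = 16; row 2: 17/2 = 17/2. Minimum is 17/2 at row 2 (s_2 leaves); pivot element 2.
Pivot on row 2; the Z-row RHS becomes 36 − (-7/4)·(17/2) = 407/8.

407/8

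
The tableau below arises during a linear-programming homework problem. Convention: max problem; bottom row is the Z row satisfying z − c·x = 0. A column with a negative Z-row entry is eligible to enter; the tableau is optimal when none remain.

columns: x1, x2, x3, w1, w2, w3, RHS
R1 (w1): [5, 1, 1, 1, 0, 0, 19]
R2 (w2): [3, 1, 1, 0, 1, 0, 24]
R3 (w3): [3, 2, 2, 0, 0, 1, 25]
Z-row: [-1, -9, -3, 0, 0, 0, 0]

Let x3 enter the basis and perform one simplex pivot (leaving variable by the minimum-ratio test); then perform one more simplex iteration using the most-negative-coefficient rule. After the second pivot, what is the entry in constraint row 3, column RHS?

25/2

Ratio test on column x3 — row 1: 19/1 = 19; row 2: 24/1 = 24; row 3: 25/2 = 25/2. Minimum is 25/2 at row 3 (w3 leaves); pivot element 2.
Divide row 3 by 2; eliminate column x3 from the other rows.
Second iteration: most negative Z-row entry is -6 in column x2, so x2 enters.
Ratio test on column x2 — row 1: entry 0 ≤ 0; row 2: entry 0 ≤ 0; row 3: (25/2)/1 = 25/2. Minimum is 25/2 at row 3 (x3 leaves); pivot element 1.
Divide row 3 by 1; eliminate column x2 from the other rows.
After both pivots, the entry at constraint row 3, column RHS is 25/2.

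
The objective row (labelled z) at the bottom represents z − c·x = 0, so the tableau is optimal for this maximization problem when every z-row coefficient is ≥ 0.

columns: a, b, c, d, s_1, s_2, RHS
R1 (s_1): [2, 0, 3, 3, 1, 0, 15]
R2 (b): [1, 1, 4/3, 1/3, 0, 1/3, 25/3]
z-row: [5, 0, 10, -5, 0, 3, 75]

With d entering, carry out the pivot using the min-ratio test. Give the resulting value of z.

Ratio test on column d — row 1: 15/3 = 5; row 2: (25/3)/(1/3) = 25. Minimum is 5 at row 1 (s_1 leaves); pivot element 3.
Pivot on row 1; the z-row RHS becomes 75 − (-5)·5 = 100.

100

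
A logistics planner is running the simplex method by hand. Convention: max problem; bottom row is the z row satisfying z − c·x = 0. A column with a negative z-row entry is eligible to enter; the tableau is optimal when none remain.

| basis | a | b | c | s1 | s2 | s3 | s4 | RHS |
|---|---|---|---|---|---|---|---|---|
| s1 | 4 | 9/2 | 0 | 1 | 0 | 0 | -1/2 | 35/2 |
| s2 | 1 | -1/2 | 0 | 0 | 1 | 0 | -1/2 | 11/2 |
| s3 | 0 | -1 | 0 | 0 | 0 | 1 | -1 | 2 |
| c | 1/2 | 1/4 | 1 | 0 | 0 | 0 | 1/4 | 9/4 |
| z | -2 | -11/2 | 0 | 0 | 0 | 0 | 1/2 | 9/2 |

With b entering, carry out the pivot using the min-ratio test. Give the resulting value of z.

233/9

Ratio test on column b — row 1: (35/2)/(9/2) = 35/9; row 2: entry -1/2 ≤ 0; row 3: entry -1 ≤ 0; row 4: (9/4)/(1/4) = 9. Minimum is 35/9 at row 1 (s1 leaves); pivot element 9/2.
Pivot on row 1; the z-row RHS becomes 9/2 − (-11/2)·(35/9) = 233/9.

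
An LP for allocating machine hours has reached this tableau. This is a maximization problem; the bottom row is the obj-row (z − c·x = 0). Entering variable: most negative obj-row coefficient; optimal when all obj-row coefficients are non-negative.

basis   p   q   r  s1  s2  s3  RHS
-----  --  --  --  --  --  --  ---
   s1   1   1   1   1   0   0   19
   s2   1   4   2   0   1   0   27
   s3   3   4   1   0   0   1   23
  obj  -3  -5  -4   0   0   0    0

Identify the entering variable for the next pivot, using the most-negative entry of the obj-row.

Negative obj-row entries: p: -3, q: -5, r: -4.
The most negative is -5 in column q, so q enters.

q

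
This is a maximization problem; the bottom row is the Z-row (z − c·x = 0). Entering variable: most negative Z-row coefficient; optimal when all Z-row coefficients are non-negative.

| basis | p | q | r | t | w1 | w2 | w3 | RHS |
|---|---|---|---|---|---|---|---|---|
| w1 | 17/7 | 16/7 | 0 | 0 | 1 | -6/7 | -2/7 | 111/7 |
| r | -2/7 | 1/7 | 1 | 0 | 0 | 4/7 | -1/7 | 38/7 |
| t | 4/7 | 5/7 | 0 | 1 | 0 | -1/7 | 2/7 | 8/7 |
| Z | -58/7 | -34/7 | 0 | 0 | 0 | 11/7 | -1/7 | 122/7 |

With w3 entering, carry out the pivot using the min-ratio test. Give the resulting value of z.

18

Ratio test on column w3 — row 1: entry -2/7 ≤ 0; row 2: entry -1/7 ≤ 0; row 3: (8/7)/(2/7) = 4. Minimum is 4 at row 3 (t leaves); pivot element 2/7.
Pivot on row 3; the Z-row RHS becomes 122/7 − (-1/7)·4 = 18.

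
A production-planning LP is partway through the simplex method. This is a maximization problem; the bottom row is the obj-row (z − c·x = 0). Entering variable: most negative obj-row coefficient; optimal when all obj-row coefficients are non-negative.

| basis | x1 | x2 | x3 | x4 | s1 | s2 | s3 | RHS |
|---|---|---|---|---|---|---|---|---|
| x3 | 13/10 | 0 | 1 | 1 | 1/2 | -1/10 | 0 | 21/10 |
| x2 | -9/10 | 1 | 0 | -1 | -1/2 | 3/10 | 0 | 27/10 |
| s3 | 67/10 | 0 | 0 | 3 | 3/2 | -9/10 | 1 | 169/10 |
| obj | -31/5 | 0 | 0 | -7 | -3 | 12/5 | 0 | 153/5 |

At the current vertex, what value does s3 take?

169/10

s3 is basic (row 3); its value is the RHS of that row, 169/10.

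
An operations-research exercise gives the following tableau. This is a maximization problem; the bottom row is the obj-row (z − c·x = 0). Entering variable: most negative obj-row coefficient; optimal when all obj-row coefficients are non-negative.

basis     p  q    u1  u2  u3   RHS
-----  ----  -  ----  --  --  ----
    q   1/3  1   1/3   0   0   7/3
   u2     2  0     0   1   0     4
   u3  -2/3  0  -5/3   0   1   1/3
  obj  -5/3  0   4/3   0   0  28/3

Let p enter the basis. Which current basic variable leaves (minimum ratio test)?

u2

Column p entries and ratios — q: (7/3)/(1/3) = 7; u2: 4/2 = 2; u3: -2/3 ≤ 0, skip.
Smallest ratio is 2 in the row of u2, so u2 leaves.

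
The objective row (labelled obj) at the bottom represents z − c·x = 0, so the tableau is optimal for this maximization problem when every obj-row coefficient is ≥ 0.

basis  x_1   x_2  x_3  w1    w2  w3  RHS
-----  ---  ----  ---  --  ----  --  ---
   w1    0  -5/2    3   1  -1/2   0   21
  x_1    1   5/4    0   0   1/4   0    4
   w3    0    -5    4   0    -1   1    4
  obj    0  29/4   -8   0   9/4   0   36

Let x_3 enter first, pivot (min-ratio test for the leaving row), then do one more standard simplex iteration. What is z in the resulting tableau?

Ratio test on column x_3 — row 1: 21/3 = 7; row 2: entry 0 ≤ 0; row 3: 4/4 = 1. Minimum is 1 at row 3 (w3 leaves); pivot element 4.
Pivot on row 3; the obj-row RHS becomes 36 − (-8)·1 = 44.
Next entering variable (most negative obj-row entry -11/4): x_2.
Ratio test on column x_2 — row 1: 18/(5/4) = 72/5; row 2: 4/(5/4) = 16/5; row 3: entry -5/4 ≤ 0. Minimum is 16/5 at row 2 (x_1 leaves); pivot element 5/4.
After the second pivot the obj-row RHS is 44 − (-11/4)·(16/5) = 264/5.

264/5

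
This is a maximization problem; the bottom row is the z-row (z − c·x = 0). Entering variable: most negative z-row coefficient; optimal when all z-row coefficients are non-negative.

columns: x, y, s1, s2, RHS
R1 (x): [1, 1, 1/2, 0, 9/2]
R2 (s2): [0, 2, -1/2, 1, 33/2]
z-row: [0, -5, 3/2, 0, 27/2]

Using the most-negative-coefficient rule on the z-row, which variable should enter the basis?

Negative z-row entries: y: -5.
The most negative is -5 in column y, so y enters.

y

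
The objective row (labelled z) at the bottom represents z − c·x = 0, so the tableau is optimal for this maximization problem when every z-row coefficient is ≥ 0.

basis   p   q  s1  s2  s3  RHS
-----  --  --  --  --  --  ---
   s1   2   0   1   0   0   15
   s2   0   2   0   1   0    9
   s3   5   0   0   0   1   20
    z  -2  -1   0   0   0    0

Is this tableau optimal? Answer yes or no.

no

The z-row has a negative entry -2 in column p, so it is not optimal.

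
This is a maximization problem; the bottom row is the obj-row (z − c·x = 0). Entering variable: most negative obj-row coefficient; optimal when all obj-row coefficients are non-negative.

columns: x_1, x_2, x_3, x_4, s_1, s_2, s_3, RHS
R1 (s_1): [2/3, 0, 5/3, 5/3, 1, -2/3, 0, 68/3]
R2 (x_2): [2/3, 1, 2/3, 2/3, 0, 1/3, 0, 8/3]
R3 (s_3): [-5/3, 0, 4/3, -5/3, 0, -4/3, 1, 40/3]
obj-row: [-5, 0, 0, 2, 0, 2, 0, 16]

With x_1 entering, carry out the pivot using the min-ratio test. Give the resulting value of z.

Ratio test on column x_1 — row 1: (68/3)/(2/3) = 34; row 2: (8/3)/(2/3) = 4; row 3: entry -5/3 ≤ 0. Minimum is 4 at row 2 (x_2 leaves); pivot element 2/3.
Pivot on row 2; the obj-row RHS becomes 16 − (-5)·4 = 36.

36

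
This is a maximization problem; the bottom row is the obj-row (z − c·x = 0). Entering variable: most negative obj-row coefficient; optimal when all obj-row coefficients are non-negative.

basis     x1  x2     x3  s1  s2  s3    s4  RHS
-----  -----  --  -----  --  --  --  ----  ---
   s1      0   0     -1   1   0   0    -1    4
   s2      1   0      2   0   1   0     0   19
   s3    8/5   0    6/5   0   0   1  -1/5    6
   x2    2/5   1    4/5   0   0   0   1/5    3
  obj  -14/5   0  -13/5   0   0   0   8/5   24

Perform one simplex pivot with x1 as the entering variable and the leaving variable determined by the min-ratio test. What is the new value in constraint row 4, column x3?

1/2

Ratio test on column x1 — row 1: entry 0 ≤ 0; row 2: 19/1 = 19; row 3: 6/(8/5) = 15/4; row 4: 3/(2/5) = 15/2. Minimum is 15/4 at row 3 (s3 leaves); pivot element 8/5.
Divide row 3 by 8/5; eliminate column x1 from the other rows.
Row 4 update in column x3: 4/5 − (2/5)·(3/4) = 1/2.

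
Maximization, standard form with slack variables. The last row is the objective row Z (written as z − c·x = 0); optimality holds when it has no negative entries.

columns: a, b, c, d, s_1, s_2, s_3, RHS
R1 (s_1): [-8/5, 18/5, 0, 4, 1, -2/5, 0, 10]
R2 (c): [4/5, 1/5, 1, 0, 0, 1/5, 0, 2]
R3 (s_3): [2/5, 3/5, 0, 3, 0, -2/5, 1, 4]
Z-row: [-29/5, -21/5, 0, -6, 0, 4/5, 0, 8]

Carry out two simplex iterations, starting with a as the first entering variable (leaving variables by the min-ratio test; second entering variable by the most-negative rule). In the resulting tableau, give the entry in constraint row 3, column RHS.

1

Ratio test on column a — row 1: entry -8/5 ≤ 0; row 2: 2/(4/5) = 5/2; row 3: 4/(2/5) = 10. Minimum is 5/2 at row 2 (c leaves); pivot element 4/5.
Divide row 2 by 4/5; eliminate column a from the other rows.
Second iteration: most negative Z-row entry is -6 in column d, so d enters.
Ratio test on column d — row 1: 14/4 = 7/2; row 2: entry 0 ≤ 0; row 3: 3/3 = 1. Minimum is 1 at row 3 (s_3 leaves); pivot element 3.
Divide row 3 by 3; eliminate column d from the other rows.
After both pivots, the entry at constraint row 3, column RHS is 1.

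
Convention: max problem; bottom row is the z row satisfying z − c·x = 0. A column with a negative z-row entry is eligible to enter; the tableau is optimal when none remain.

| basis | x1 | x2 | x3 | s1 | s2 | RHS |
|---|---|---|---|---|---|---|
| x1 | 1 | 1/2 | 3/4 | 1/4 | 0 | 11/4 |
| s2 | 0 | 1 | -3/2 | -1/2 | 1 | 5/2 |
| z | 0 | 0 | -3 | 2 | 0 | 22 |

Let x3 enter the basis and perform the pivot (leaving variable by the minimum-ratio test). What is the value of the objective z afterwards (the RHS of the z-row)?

33

Ratio test on column x3 — row 1: (11/4)/(3/4) = 11/3; row 2: entry -3/2 ≤ 0. Minimum is 11/3 at row 1 (x1 leaves); pivot element 3/4.
Pivot on row 1; the z-row RHS becomes 22 − (-3)·(11/3) = 33.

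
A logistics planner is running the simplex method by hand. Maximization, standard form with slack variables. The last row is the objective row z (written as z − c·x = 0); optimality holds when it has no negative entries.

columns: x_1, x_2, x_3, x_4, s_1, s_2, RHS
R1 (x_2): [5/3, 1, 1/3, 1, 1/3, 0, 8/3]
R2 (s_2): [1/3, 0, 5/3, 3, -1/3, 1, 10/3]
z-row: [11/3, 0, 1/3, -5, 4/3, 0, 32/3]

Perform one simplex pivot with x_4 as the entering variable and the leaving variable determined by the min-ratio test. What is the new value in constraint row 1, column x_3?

Ratio test on column x_4 — row 1: (8/3)/1 = 8/3; row 2: (10/3)/3 = 10/9. Minimum is 10/9 at row 2 (s_2 leaves); pivot element 3.
Divide row 2 by 3; eliminate column x_4 from the other rows.
Row 1 update in column x_3: 1/3 − 1·(5/9) = -2/9.

-2/9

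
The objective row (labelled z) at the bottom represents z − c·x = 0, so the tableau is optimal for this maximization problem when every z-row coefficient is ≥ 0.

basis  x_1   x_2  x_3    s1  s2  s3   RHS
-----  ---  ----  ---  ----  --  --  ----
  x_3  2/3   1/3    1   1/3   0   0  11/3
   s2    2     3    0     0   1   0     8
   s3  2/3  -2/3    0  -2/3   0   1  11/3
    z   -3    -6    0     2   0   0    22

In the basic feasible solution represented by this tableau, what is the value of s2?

s2 is basic (row 2); its value is the RHS of that row, 8.

8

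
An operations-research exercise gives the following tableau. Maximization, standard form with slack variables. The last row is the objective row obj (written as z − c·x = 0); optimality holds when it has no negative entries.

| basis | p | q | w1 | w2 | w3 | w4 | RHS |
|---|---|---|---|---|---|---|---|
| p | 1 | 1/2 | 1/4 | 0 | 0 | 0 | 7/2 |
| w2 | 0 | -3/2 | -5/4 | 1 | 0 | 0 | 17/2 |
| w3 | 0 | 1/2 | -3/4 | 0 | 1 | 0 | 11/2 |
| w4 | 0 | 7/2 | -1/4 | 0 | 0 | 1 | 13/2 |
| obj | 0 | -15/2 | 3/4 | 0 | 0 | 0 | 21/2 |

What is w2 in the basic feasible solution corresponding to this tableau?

17/2

w2 is basic (row 2); its value is the RHS of that row, 17/2.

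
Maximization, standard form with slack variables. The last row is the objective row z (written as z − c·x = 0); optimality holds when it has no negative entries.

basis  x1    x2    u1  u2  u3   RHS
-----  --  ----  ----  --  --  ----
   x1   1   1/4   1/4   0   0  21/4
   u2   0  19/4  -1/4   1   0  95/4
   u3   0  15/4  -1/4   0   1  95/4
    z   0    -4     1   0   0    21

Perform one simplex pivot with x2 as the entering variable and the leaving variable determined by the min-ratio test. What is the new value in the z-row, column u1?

Ratio test on column x2 — row 1: (21/4)/(1/4) = 21; row 2: (95/4)/(19/4) = 5; row 3: (95/4)/(15/4) = 19/3. Minimum is 5 at row 2 (u2 leaves); pivot element 19/4.
Divide row 2 by 19/4; eliminate column x2 from the other rows.
z-row update in column u1: 1 − (-4)·(-1/19) = 15/19.

15/19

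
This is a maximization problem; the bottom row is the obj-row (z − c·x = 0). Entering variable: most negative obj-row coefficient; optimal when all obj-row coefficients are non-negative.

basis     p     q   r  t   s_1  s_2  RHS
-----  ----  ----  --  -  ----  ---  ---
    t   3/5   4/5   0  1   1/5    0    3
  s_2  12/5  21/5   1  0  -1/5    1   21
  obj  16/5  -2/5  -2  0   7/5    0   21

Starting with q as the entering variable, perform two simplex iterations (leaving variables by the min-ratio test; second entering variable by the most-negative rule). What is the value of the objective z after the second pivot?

33

Ratio test on column q — row 1: 3/(4/5) = 15/4; row 2: 21/(21/5) = 5. Minimum is 15/4 at row 1 (t leaves); pivot element 4/5.
Pivot on row 1; the obj-row RHS becomes 21 − (-2/5)·(15/4) = 45/2.
Next entering variable (most negative obj-row entry -2): r.
Ratio test on column r — row 1: entry 0 ≤ 0; row 2: (21/4)/1 = 21/4. Minimum is 21/4 at row 2 (s_2 leaves); pivot element 1.
After the second pivot the obj-row RHS is 45/2 − (-2)·(21/4) = 33.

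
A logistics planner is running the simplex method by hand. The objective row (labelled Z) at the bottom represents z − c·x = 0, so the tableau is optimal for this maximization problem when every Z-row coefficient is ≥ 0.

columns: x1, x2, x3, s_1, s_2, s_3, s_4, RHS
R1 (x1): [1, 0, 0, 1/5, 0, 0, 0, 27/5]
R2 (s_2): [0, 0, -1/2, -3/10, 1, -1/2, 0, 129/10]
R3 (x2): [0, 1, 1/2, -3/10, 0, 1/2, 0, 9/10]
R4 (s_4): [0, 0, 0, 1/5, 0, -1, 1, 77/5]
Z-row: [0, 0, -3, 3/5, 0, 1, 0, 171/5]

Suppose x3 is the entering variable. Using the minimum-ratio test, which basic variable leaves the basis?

Column x3 entries and ratios — x1: 0 ≤ 0, skip; s_2: -1/2 ≤ 0, skip; x2: (9/10)/(1/2) = 9/5; s_4: 0 ≤ 0, skip.
Smallest ratio is 9/5 in the row of x2, so x2 leaves.

x2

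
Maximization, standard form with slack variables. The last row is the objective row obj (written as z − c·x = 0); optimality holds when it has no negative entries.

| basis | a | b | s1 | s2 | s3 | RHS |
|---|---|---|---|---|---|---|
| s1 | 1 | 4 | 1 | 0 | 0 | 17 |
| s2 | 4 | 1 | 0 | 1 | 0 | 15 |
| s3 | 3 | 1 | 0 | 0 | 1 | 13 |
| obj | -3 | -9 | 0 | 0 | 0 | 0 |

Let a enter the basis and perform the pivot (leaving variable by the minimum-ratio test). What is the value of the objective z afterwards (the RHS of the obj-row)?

Ratio test on column a — row 1: 17/1 = 17; row 2: 15/4 = 15/4; row 3: 13/3 = 13/3. Minimum is 15/4 at row 2 (s2 leaves); pivot element 4.
Pivot on row 2; the obj-row RHS becomes 0 − (-3)·(15/4) = 45/4.

45/4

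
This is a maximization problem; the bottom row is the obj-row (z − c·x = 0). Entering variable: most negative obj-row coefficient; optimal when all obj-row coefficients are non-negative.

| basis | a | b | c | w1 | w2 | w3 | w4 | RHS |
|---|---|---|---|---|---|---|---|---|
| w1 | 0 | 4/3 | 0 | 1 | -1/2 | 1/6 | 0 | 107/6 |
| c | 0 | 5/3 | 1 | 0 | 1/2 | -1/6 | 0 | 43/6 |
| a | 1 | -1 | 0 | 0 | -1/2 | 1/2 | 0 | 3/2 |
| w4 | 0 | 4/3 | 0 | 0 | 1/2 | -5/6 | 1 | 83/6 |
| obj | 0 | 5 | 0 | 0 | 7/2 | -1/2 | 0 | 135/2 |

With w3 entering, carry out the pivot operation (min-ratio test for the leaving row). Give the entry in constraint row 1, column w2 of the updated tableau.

Ratio test on column w3 — row 1: (107/6)/(1/6) = 107; row 2: entry -1/6 ≤ 0; row 3: (3/2)/(1/2) = 3; row 4: entry -5/6 ≤ 0. Minimum is 3 at row 3 (a leaves); pivot element 1/2.
Divide row 3 by 1/2; eliminate column w3 from the other rows.
Row 1 update in column w2: -1/2 − (1/6)·(-1) = -1/3.

-1/3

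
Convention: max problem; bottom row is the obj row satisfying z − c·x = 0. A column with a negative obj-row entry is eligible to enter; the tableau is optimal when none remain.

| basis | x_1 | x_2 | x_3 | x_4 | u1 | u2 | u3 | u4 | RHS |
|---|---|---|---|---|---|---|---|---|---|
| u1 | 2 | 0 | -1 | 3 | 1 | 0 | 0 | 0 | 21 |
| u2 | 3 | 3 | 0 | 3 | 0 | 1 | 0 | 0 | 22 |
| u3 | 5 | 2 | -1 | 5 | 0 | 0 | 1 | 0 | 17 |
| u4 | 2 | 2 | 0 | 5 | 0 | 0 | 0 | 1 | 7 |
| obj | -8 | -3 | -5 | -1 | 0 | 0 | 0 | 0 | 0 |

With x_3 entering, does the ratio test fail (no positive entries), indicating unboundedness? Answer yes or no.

yes

Every constraint-row entry in column x_3 is ≤ 0, so increasing x_3 is unbounded.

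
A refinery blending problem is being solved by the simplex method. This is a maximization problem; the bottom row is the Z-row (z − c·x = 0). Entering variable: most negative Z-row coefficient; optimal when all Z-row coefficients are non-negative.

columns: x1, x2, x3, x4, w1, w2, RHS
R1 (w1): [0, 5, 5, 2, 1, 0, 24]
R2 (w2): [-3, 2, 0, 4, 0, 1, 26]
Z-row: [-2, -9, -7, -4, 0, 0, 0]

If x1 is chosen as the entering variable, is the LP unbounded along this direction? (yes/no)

Every constraint-row entry in column x1 is ≤ 0, so increasing x1 is unbounded.

yes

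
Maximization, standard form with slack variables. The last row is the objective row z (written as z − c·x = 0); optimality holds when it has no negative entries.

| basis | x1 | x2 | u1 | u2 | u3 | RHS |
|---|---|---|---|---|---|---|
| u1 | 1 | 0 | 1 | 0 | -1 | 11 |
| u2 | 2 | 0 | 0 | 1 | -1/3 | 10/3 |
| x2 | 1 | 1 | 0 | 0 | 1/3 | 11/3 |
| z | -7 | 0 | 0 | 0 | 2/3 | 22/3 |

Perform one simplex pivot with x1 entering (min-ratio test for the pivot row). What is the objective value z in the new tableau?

Ratio test on column x1 — row 1: 11/1 = 11; row 2: (10/3)/2 = 5/3; row 3: (11/3)/1 = 11/3. Minimum is 5/3 at row 2 (u2 leaves); pivot element 2.
Pivot on row 2; the z-row RHS becomes 22/3 − (-7)·(5/3) = 19.

19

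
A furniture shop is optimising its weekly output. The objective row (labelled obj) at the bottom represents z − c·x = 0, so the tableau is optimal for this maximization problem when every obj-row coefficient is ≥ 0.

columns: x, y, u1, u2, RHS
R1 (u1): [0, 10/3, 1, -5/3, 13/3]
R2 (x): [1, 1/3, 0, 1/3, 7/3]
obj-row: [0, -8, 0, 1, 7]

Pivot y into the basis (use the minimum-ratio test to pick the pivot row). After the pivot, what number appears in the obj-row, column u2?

Ratio test on column y — row 1: (13/3)/(10/3) = 13/10; row 2: (7/3)/(1/3) = 7. Minimum is 13/10 at row 1 (u1 leaves); pivot element 10/3.
Divide row 1 by 10/3; eliminate column y from the other rows.
obj-row update in column u2: 1 − (-8)·(-1/2) = -3.

-3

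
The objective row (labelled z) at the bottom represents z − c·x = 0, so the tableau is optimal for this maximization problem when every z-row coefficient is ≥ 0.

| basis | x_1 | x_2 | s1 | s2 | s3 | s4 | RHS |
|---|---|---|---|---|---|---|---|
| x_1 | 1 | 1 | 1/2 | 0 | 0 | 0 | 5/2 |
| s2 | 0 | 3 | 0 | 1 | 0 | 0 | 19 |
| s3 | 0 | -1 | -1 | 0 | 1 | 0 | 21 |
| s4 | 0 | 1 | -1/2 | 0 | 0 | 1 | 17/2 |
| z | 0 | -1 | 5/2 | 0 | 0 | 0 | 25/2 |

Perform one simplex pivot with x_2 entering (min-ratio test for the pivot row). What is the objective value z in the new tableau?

Ratio test on column x_2 — row 1: (5/2)/1 = 5/2; row 2: 19/3 = 19/3; row 3: entry -1 ≤ 0; row 4: (17/2)/1 = 17/2. Minimum is 5/2 at row 1 (x_1 leaves); pivot element 1.
Pivot on row 1; the z-row RHS becomes 25/2 − (-1)·(5/2) = 15.

15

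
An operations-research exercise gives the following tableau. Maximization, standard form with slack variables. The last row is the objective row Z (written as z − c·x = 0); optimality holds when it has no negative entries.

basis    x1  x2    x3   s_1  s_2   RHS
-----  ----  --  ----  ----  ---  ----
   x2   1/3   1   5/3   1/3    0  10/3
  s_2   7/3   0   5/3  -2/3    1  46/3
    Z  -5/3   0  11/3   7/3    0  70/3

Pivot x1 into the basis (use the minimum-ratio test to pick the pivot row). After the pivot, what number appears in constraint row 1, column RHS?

Ratio test on column x1 — row 1: (10/3)/(1/3) = 10; row 2: (46/3)/(7/3) = 46/7. Minimum is 46/7 at row 2 (s_2 leaves); pivot element 7/3.
Divide row 2 by 7/3; eliminate column x1 from the other rows.
Row 1 update in column RHS: 10/3 − (1/3)·(46/7) = 8/7.

8/7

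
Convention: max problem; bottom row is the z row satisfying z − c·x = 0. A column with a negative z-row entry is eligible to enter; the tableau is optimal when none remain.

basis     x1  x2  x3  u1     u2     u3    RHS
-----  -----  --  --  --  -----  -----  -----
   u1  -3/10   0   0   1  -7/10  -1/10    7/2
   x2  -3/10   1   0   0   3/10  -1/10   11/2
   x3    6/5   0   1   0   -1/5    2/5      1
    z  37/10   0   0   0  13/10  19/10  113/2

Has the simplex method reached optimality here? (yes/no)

Every z-row coefficient is ≥ 0, so the tableau is optimal.

yes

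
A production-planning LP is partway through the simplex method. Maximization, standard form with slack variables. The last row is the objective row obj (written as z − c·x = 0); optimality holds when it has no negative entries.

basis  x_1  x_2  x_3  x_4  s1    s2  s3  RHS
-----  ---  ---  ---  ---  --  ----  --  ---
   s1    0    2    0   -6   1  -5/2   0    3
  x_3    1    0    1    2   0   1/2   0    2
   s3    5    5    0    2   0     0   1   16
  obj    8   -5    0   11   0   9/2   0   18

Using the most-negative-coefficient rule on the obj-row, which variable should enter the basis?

x_2

Negative obj-row entries: x_2: -5.
The most negative is -5 in column x_2, so x_2 enters.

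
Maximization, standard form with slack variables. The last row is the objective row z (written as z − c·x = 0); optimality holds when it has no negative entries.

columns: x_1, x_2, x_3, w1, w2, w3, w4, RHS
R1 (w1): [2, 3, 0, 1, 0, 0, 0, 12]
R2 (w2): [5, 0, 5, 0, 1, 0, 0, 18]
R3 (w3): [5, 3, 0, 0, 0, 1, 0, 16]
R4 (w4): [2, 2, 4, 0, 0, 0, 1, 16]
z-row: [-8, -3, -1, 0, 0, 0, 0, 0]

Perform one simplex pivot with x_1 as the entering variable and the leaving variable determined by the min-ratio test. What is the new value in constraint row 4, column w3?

Ratio test on column x_1 — row 1: 12/2 = 6; row 2: 18/5 = 18/5; row 3: 16/5 = 16/5; row 4: 16/2 = 8. Minimum is 16/5 at row 3 (w3 leaves); pivot element 5.
Divide row 3 by 5; eliminate column x_1 from the other rows.
Row 4 update in column w3: 0 − 2·(1/5) = -2/5.

-2/5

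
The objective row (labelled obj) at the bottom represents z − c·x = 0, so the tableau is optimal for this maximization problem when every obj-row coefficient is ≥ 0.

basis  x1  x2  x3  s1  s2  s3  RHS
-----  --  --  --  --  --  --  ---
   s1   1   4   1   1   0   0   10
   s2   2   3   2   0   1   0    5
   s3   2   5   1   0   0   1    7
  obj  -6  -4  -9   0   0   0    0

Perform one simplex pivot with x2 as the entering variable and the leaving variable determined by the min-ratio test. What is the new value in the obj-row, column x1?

Ratio test on column x2 — row 1: 10/4 = 5/2; row 2: 5/3 = 5/3; row 3: 7/5 = 7/5. Minimum is 7/5 at row 3 (s3 leaves); pivot element 5.
Divide row 3 by 5; eliminate column x2 from the other rows.
obj-row update in column x1: -6 − (-4)·(2/5) = -22/5.

-22/5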